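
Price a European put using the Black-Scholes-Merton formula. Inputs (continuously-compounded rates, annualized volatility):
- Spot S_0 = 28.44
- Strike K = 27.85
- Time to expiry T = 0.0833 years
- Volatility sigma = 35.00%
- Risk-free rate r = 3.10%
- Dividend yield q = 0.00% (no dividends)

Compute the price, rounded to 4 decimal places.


d1 = (ln(S/K) + (r - q + 0.5*sigma^2) * T) / (sigma * sqrt(T)) = 0.28359902
d2 = d1 - sigma * sqrt(T) = 0.18258293
exp(-rT) = 0.99742103; exp(-qT) = 1.00000000
P = K * exp(-rT) * N(-d2) - S_0 * exp(-qT) * N(-d1)
N(-d1) = 0.38835884; N(-d2) = 0.42756264
P = 27.8500 * 0.99742103 * 0.42756264 - 28.4400 * 1.00000000 * 0.38835884 = 0.8320

Answer: Price = 0.8320


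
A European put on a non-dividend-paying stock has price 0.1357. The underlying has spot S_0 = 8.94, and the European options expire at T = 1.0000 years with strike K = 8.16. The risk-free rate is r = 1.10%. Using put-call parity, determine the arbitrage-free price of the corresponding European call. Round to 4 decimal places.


Put-call parity: C - P = S_0 * exp(-qT) - K * exp(-rT).
S_0 * exp(-qT) = 8.9400 * 1.00000000 = 8.94000000
K * exp(-rT) = 8.1600 * 0.98906028 = 8.07073187
C = P + S*exp(-qT) - K*exp(-rT)
C = 0.1357 + 8.94000000 - 8.07073187 = 1.0050

Answer: Call price = 1.0050


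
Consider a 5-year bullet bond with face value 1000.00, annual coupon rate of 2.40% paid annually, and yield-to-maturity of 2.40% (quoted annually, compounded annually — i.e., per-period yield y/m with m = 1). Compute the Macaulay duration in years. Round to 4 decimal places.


Answer: Macaulay duration = 4.7711 years

Derivation:
Coupon per period c = face * coupon_rate / m = 24.000000
Periods per year m = 1; per-period yield y/m = 0.024000
Number of cashflows N = 5
Cashflows (t years, CF_t, discount factor 1/(1+y/m)^(m*t), PV):
  t = 1.0000: CF_t = 24.000000, DF = 0.976562, PV = 23.437500
  t = 2.0000: CF_t = 24.000000, DF = 0.953674, PV = 22.888184
  t = 3.0000: CF_t = 24.000000, DF = 0.931323, PV = 22.351742
  t = 4.0000: CF_t = 24.000000, DF = 0.909495, PV = 21.827873
  t = 5.0000: CF_t = 1024.000000, DF = 0.888178, PV = 909.494702
Price P = sum_t PV_t = 1000.000000
Macaulay numerator sum_t t * PV_t:
  t * PV_t at t = 1.0000: 23.437500
  t * PV_t at t = 2.0000: 45.776367
  t * PV_t at t = 3.0000: 67.055225
  t * PV_t at t = 4.0000: 87.311491
  t * PV_t at t = 5.0000: 4547.473509
Macaulay duration D = (sum_t t * PV_t) / P = 4771.054093 / 1000.000000 = 4.771054


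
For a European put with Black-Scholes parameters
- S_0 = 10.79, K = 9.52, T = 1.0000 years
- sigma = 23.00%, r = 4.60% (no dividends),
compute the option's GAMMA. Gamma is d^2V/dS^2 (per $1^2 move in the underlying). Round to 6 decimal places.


Answer: Gamma = 0.111112

Derivation:
d1 = 0.8594562194; d2 = 0.6294562194
phi(d1) = 0.2757471298; exp(-qT) = 1.0000000000; exp(-rT) = 0.9550419622
Gamma = exp(-qT) * phi(d1) / (S * sigma * sqrt(T)) = 1.0000000000 * 0.2757471298 / (10.7900 * 0.2300 * 1.0000000000) = 0.111112


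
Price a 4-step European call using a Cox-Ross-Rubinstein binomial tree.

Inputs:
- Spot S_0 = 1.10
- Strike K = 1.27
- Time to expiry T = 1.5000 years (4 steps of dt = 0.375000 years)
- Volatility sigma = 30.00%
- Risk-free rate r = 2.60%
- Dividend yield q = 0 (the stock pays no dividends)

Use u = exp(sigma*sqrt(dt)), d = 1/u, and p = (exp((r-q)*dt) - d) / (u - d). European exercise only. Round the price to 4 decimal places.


Answer: Price = V(0,0) = 0.1232

Derivation:
dt = T/N = 0.375000
u = exp(sigma*sqrt(dt)) = 1.201669; d = 1/u = 0.832176
p = (exp((r-q)*dt) - d) / (u - d) = 0.480717
Discount per step: exp(-r*dt) = 0.990297
Stock lattice S(k, i) with i counting down-moves:
  k=0: S(0,0) = 1.1000
  k=1: S(1,0) = 1.3218; S(1,1) = 0.9154
  k=2: S(2,0) = 1.5884; S(2,1) = 1.1000; S(2,2) = 0.7618
  k=3: S(3,0) = 1.9087; S(3,1) = 1.3218; S(3,2) = 0.9154; S(3,3) = 0.6339
  k=4: S(4,0) = 2.2937; S(4,1) = 1.5884; S(4,2) = 1.1000; S(4,3) = 0.7618; S(4,4) = 0.5275
Terminal payoffs V(N, i) = max(S_T - K, 0):
  V(4,0) = 1.023679; V(4,1) = 0.318410; V(4,2) = 0.000000; V(4,3) = 0.000000; V(4,4) = 0.000000
Backward induction: V(k, i) = exp(-r*dt) * [p * V(k+1, i) + (1-p) * V(k+1, i+1)].
  V(3,0) = exp(-r*dt) * [p*1.023679 + (1-p)*0.318410] = 0.651066
  V(3,1) = exp(-r*dt) * [p*0.318410 + (1-p)*0.000000] = 0.151580
  V(3,2) = exp(-r*dt) * [p*0.000000 + (1-p)*0.000000] = 0.000000
  V(3,3) = exp(-r*dt) * [p*0.000000 + (1-p)*0.000000] = 0.000000
  V(2,0) = exp(-r*dt) * [p*0.651066 + (1-p)*0.151580] = 0.387891
  V(2,1) = exp(-r*dt) * [p*0.151580 + (1-p)*0.000000] = 0.072160
  V(2,2) = exp(-r*dt) * [p*0.000000 + (1-p)*0.000000] = 0.000000
  V(1,0) = exp(-r*dt) * [p*0.387891 + (1-p)*0.072160] = 0.221765
  V(1,1) = exp(-r*dt) * [p*0.072160 + (1-p)*0.000000] = 0.034352
  V(0,0) = exp(-r*dt) * [p*0.221765 + (1-p)*0.034352] = 0.123237


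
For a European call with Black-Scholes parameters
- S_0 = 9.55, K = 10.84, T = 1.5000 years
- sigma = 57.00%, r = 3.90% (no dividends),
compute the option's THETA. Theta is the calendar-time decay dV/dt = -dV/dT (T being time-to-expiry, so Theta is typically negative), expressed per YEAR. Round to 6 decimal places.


d1 = 0.2513565508; d2 = -0.4467480259
phi(d1) = 0.3865366496; exp(-qT) = 1.0000000000; exp(-rT) = 0.9431782404
Theta = -S*exp(-qT)*phi(d1)*sigma/(2*sqrt(T)) - r*K*exp(-rT)*N(d2) + q*S*exp(-qT)*N(d1)
N(d1) = 0.5992307715; N(d2) = 0.3275285008; sqrt(T) = 1.2247448714
Term 1 = -9.5500 * 1.0000000000 * 0.3865366496 * 0.5700 / (2 * 1.2247448714) = -0.8590002299
Term 2 = -0.0390 * 10.8400 * 0.9431782404 * 0.3275285008 = -0.1305980701
Term 3 = 0 (no dividend yield, q = 0)
Theta = -0.8590002299 + (-0.1305980701) + (0.0000000000) = -0.989598

Answer: Theta = -0.989598


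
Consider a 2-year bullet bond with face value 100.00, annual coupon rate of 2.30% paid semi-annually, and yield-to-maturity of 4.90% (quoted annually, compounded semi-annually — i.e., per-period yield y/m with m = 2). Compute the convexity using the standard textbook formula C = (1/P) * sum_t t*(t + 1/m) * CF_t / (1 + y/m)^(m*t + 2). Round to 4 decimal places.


Answer: Convexity = 4.6533

Derivation:
Coupon per period c = face * coupon_rate / m = 1.150000
Periods per year m = 2; per-period yield y/m = 0.024500
Number of cashflows N = 4
Cashflows (t years, CF_t, discount factor 1/(1+y/m)^(m*t), PV):
  t = 0.5000: CF_t = 1.150000, DF = 0.976086, PV = 1.122499
  t = 1.0000: CF_t = 1.150000, DF = 0.952744, PV = 1.095655
  t = 1.5000: CF_t = 1.150000, DF = 0.929960, PV = 1.069454
  t = 2.0000: CF_t = 101.150000, DF = 0.907721, PV = 91.815930
Price P = sum_t PV_t = 95.103537
Convexity numerator sum_t t*(t + 1/m) * CF_t / (1+y/m)^(m*t + 2):
  t = 0.5000: term = 0.534727
  t = 1.0000: term = 1.565818
  t = 1.5000: term = 3.056745
  t = 2.0000: term = 437.385232
Convexity = (1/P) * sum = 442.542522 / 95.103537 = 4.653271


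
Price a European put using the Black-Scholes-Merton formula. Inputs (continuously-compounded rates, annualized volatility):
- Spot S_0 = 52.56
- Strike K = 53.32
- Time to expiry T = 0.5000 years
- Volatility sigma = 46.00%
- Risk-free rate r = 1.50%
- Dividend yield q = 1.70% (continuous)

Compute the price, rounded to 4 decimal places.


Answer: Price = 7.1958

Derivation:
d1 = (ln(S/K) + (r - q + 0.5*sigma^2) * T) / (sigma * sqrt(T)) = 0.11542405
d2 = d1 - sigma * sqrt(T) = -0.20984507
exp(-rT) = 0.99252805; exp(-qT) = 0.99153602
P = K * exp(-rT) * N(-d2) - S_0 * exp(-qT) * N(-d1)
N(-d1) = 0.45405451; N(-d2) = 0.58310570
P = 53.3200 * 0.99252805 * 0.58310570 - 52.5600 * 0.99153602 * 0.45405451 = 7.1958


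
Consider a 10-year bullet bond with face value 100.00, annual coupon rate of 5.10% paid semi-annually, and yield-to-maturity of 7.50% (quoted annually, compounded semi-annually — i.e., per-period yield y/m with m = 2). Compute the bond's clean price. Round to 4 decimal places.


Answer: Price = 83.3246

Derivation:
Coupon per period c = face * coupon_rate / m = 2.550000
Periods per year m = 2; per-period yield y/m = 0.037500
Number of cashflows N = 20
Cashflows (t years, CF_t, discount factor 1/(1+y/m)^(m*t), PV):
  t = 0.5000: CF_t = 2.550000, DF = 0.963855, PV = 2.457831
  t = 1.0000: CF_t = 2.550000, DF = 0.929017, PV = 2.368994
  t = 1.5000: CF_t = 2.550000, DF = 0.895438, PV = 2.283368
  t = 2.0000: CF_t = 2.550000, DF = 0.863073, PV = 2.200836
  t = 2.5000: CF_t = 2.550000, DF = 0.831878, PV = 2.121288
  t = 3.0000: CF_t = 2.550000, DF = 0.801810, PV = 2.044615
  t = 3.5000: CF_t = 2.550000, DF = 0.772829, PV = 1.970713
  t = 4.0000: CF_t = 2.550000, DF = 0.744895, PV = 1.899483
  t = 4.5000: CF_t = 2.550000, DF = 0.717971, PV = 1.830827
  t = 5.0000: CF_t = 2.550000, DF = 0.692020, PV = 1.764652
  t = 5.5000: CF_t = 2.550000, DF = 0.667008, PV = 1.700870
  t = 6.0000: CF_t = 2.550000, DF = 0.642899, PV = 1.639392
  t = 6.5000: CF_t = 2.550000, DF = 0.619662, PV = 1.580137
  t = 7.0000: CF_t = 2.550000, DF = 0.597264, PV = 1.523024
  t = 7.5000: CF_t = 2.550000, DF = 0.575676, PV = 1.467975
  t = 8.0000: CF_t = 2.550000, DF = 0.554869, PV = 1.414915
  t = 8.5000: CF_t = 2.550000, DF = 0.534813, PV = 1.363774
  t = 9.0000: CF_t = 2.550000, DF = 0.515483, PV = 1.314481
  t = 9.5000: CF_t = 2.550000, DF = 0.496851, PV = 1.266970
  t = 10.0000: CF_t = 102.550000, DF = 0.478892, PV = 49.110410
Price P = sum_t PV_t = 83.324555


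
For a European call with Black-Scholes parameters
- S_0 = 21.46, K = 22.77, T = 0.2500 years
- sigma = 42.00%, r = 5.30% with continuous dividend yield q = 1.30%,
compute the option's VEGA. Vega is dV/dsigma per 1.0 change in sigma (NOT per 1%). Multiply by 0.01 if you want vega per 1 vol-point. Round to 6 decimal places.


d1 = -0.1295387756; d2 = -0.3395387756
phi(d1) = 0.3956090984; exp(-qT) = 0.9967552755; exp(-rT) = 0.9868373948
Vega = S * exp(-qT) * phi(d1) * sqrt(T) = 21.4600 * 0.9967552755 * 0.3956090984 * 0.5000000000 = 4.231112

Answer: Vega = 4.231112


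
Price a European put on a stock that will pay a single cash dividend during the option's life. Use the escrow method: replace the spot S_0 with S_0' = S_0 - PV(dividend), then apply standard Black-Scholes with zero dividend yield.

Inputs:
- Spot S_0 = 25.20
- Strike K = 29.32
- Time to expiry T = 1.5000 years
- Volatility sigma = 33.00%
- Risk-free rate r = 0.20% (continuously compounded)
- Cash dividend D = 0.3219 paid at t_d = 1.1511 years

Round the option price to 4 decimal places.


Answer: Price = 6.8444

Derivation:
PV(D) = D * exp(-r * t_d) = 0.3219 * 0.99770045 = 0.32115977
S_0' = S_0 - PV(D) = 25.2000 - 0.32115977 = 24.87884023
d1 = (ln(S_0'/K) + (r + sigma^2/2)*T) / (sigma*sqrt(T)) = -0.19689252
d2 = d1 - sigma*sqrt(T) = -0.60105833
exp(-rT) = 0.99700450
N(-d1) = 0.57804418; N(-d2) = 0.72609943
P = K * exp(-rT) * N(-d2) - S_0' * N(-d1) = 29.3200 * 0.99700450 * 0.72609943 - 24.87884023 * 0.57804418 = 6.8444


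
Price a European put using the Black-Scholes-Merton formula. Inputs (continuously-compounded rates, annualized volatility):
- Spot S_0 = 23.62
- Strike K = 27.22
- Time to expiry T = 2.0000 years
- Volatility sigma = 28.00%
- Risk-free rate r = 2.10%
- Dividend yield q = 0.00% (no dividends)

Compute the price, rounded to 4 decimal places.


d1 = (ln(S/K) + (r - q + 0.5*sigma^2) * T) / (sigma * sqrt(T)) = -0.05419010
d2 = d1 - sigma * sqrt(T) = -0.45016990
exp(-rT) = 0.95886978; exp(-qT) = 1.00000000
P = K * exp(-rT) * N(-d2) - S_0 * exp(-qT) * N(-d1)
N(-d1) = 0.52160815; N(-d2) = 0.67370603
P = 27.2200 * 0.95886978 * 0.67370603 - 23.6200 * 1.00000000 * 0.52160815 = 5.2636

Answer: Price = 5.2636


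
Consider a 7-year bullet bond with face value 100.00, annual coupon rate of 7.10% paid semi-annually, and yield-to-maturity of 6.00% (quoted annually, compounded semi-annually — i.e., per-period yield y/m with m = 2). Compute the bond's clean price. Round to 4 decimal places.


Answer: Price = 106.2128

Derivation:
Coupon per period c = face * coupon_rate / m = 3.550000
Periods per year m = 2; per-period yield y/m = 0.030000
Number of cashflows N = 14
Cashflows (t years, CF_t, discount factor 1/(1+y/m)^(m*t), PV):
  t = 0.5000: CF_t = 3.550000, DF = 0.970874, PV = 3.446602
  t = 1.0000: CF_t = 3.550000, DF = 0.942596, PV = 3.346215
  t = 1.5000: CF_t = 3.550000, DF = 0.915142, PV = 3.248753
  t = 2.0000: CF_t = 3.550000, DF = 0.888487, PV = 3.154129
  t = 2.5000: CF_t = 3.550000, DF = 0.862609, PV = 3.062261
  t = 3.0000: CF_t = 3.550000, DF = 0.837484, PV = 2.973069
  t = 3.5000: CF_t = 3.550000, DF = 0.813092, PV = 2.886475
  t = 4.0000: CF_t = 3.550000, DF = 0.789409, PV = 2.802403
  t = 4.5000: CF_t = 3.550000, DF = 0.766417, PV = 2.720779
  t = 5.0000: CF_t = 3.550000, DF = 0.744094, PV = 2.641533
  t = 5.5000: CF_t = 3.550000, DF = 0.722421, PV = 2.564596
  t = 6.0000: CF_t = 3.550000, DF = 0.701380, PV = 2.489899
  t = 6.5000: CF_t = 3.550000, DF = 0.680951, PV = 2.417377
  t = 7.0000: CF_t = 103.550000, DF = 0.661118, PV = 68.458749
Price P = sum_t PV_t = 106.212840


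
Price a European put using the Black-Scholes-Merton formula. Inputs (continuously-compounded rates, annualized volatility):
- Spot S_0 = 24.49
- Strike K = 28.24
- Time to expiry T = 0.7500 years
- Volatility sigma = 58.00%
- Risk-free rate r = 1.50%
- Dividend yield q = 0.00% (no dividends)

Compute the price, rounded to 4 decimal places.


Answer: Price = 7.0863

Derivation:
d1 = (ln(S/K) + (r - q + 0.5*sigma^2) * T) / (sigma * sqrt(T)) = -0.01010272
d2 = d1 - sigma * sqrt(T) = -0.51239745
exp(-rT) = 0.98881304; exp(-qT) = 1.00000000
P = K * exp(-rT) * N(-d2) - S_0 * exp(-qT) * N(-d1)
N(-d1) = 0.50403033; N(-d2) = 0.69581356
P = 28.2400 * 0.98881304 * 0.69581356 - 24.4900 * 1.00000000 * 0.50403033 = 7.0863


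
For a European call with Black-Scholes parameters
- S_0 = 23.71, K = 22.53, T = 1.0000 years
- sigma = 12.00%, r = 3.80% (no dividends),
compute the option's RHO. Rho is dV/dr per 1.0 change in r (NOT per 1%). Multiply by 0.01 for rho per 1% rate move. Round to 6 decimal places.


Answer: Rho = 16.319598

Derivation:
d1 = 0.8020762136; d2 = 0.6820762136
phi(d1) = 0.2892101596; exp(-qT) = 1.0000000000; exp(-rT) = 0.9627129409
N(d2) = 0.7524046198
Rho = K*T*exp(-rT)*N(d2) = 22.5300 * 1.0000 * 0.9627129409 * 0.7524046198 = 16.319598


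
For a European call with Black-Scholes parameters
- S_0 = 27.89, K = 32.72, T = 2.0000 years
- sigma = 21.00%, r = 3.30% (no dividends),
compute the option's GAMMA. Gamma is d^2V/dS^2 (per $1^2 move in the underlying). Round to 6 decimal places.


Answer: Gamma = 0.047497

Derivation:
d1 = -0.1670735407; d2 = -0.4640583888
phi(d1) = 0.3934130044; exp(-qT) = 1.0000000000; exp(-rT) = 0.9361308643
Gamma = exp(-qT) * phi(d1) / (S * sigma * sqrt(T)) = 1.0000000000 * 0.3934130044 / (27.8900 * 0.2100 * 1.4142135624) = 0.047497


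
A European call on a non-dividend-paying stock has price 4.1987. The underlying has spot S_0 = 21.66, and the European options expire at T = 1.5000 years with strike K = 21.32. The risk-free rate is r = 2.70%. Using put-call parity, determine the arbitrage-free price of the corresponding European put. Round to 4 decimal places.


Put-call parity: C - P = S_0 * exp(-qT) - K * exp(-rT).
S_0 * exp(-qT) = 21.6600 * 1.00000000 = 21.66000000
K * exp(-rT) = 21.3200 * 0.96030916 = 20.47379139
P = C - S*exp(-qT) + K*exp(-rT)
P = 4.1987 - 21.66000000 + 20.47379139 = 3.0125

Answer: Put price = 3.0125


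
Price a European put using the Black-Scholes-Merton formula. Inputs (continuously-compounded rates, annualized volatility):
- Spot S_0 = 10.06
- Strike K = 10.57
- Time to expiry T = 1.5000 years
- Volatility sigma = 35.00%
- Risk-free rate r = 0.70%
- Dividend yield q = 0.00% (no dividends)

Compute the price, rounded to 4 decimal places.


Answer: Price = 1.9481

Derivation:
d1 = (ln(S/K) + (r - q + 0.5*sigma^2) * T) / (sigma * sqrt(T)) = 0.12345980
d2 = d1 - sigma * sqrt(T) = -0.30520091
exp(-rT) = 0.98955493; exp(-qT) = 1.00000000
P = K * exp(-rT) * N(-d2) - S_0 * exp(-qT) * N(-d1)
N(-d1) = 0.45087150; N(-d2) = 0.61989343
P = 10.5700 * 0.98955493 * 0.61989343 - 10.0600 * 1.00000000 * 0.45087150 = 1.9481


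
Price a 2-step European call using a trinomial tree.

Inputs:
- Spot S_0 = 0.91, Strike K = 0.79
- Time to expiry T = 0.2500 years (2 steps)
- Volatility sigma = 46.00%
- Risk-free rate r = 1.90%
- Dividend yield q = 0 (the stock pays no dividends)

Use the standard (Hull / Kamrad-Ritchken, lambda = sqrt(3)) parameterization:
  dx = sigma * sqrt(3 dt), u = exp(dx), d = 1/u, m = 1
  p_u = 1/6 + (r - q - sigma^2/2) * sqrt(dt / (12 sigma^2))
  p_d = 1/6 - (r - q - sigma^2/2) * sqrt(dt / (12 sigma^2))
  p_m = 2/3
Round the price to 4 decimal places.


dt = T/N = 0.125000; dx = sigma*sqrt(3*dt) = 0.281691
u = exp(dx) = 1.325370; d = 1/u = 0.754507
p_u = 0.147408, p_m = 0.666667, p_d = 0.185925
Discount per step: exp(-r*dt) = 0.997628
Stock lattice S(k, j) with j the centered position index:
  k=0: S(0,+0) = 0.9100
  k=1: S(1,-1) = 0.6866; S(1,+0) = 0.9100; S(1,+1) = 1.2061
  k=2: S(2,-2) = 0.5180; S(2,-1) = 0.6866; S(2,+0) = 0.9100; S(2,+1) = 1.2061; S(2,+2) = 1.5985
Terminal payoffs V(N, j) = max(S_T - K, 0):
  V(2,-2) = 0.000000; V(2,-1) = 0.000000; V(2,+0) = 0.120000; V(2,+1) = 0.416086; V(2,+2) = 0.808510
Backward induction: V(k, j) = exp(-r*dt) * [p_u * V(k+1, j+1) + p_m * V(k+1, j) + p_d * V(k+1, j-1)]
  V(1,-1) = exp(-r*dt) * [p_u*0.120000 + p_m*0.000000 + p_d*0.000000] = 0.017647
  V(1,+0) = exp(-r*dt) * [p_u*0.416086 + p_m*0.120000 + p_d*0.000000] = 0.140999
  V(1,+1) = exp(-r*dt) * [p_u*0.808510 + p_m*0.416086 + p_d*0.120000] = 0.417889
  V(0,+0) = exp(-r*dt) * [p_u*0.417889 + p_m*0.140999 + p_d*0.017647] = 0.158504

Answer: Price = V(0,0) = 0.1585


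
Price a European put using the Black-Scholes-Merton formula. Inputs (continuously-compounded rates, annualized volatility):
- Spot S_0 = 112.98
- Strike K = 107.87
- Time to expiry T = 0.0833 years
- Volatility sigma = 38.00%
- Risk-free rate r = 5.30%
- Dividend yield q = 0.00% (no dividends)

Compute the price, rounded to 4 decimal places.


d1 = (ln(S/K) + (r - q + 0.5*sigma^2) * T) / (sigma * sqrt(T)) = 0.51710395
d2 = d1 - sigma * sqrt(T) = 0.40742934
exp(-rT) = 0.99559483; exp(-qT) = 1.00000000
P = K * exp(-rT) * N(-d2) - S_0 * exp(-qT) * N(-d1)
N(-d1) = 0.30254180; N(-d2) = 0.34184634
P = 107.8700 * 0.99559483 * 0.34184634 - 112.9800 * 1.00000000 * 0.30254180 = 2.5314

Answer: Price = 2.5314


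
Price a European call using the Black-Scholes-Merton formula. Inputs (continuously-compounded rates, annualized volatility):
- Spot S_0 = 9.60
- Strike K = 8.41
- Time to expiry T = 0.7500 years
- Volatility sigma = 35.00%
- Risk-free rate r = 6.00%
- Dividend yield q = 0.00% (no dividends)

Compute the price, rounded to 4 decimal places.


d1 = (ln(S/K) + (r - q + 0.5*sigma^2) * T) / (sigma * sqrt(T)) = 0.73663007
d2 = d1 - sigma * sqrt(T) = 0.43352118
exp(-rT) = 0.95599748; exp(-qT) = 1.00000000
C = S_0 * exp(-qT) * N(d1) - K * exp(-rT) * N(d2)
N(d1) = 0.76932633; N(d2) = 0.66768191
C = 9.6000 * 1.00000000 * 0.76932633 - 8.4100 * 0.95599748 * 0.66768191 = 2.0174

Answer: Price = 2.0174


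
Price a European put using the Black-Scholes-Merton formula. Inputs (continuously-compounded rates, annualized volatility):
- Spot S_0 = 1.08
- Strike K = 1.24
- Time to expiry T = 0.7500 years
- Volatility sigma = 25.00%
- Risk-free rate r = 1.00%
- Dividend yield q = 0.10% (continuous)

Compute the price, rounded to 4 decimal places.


d1 = (ln(S/K) + (r - q + 0.5*sigma^2) * T) / (sigma * sqrt(T)) = -0.49865899
d2 = d1 - sigma * sqrt(T) = -0.71516534
exp(-rT) = 0.99252805; exp(-qT) = 0.99925028
P = K * exp(-rT) * N(-d2) - S_0 * exp(-qT) * N(-d1)
N(-d1) = 0.69099018; N(-d2) = 0.76274656
P = 1.2400 * 0.99252805 * 0.76274656 - 1.0800 * 0.99925028 * 0.69099018 = 0.1930

Answer: Price = 0.1930


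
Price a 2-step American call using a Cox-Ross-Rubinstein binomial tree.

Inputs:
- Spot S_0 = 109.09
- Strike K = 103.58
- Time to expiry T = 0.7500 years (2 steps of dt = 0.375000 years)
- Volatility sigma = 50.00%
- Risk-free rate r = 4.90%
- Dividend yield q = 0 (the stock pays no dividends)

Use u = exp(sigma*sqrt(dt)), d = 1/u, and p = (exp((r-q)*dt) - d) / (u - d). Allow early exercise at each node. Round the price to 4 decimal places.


dt = T/N = 0.375000
u = exp(sigma*sqrt(dt)) = 1.358235; d = 1/u = 0.736250
p = (exp((r-q)*dt) - d) / (u - d) = 0.453861
Discount per step: exp(-r*dt) = 0.981793
Stock lattice S(k, i) with i counting down-moves:
  k=0: S(0,0) = 109.0900
  k=1: S(1,0) = 148.1699; S(1,1) = 80.3175
  k=2: S(2,0) = 201.2495; S(2,1) = 109.0900; S(2,2) = 59.1337
Terminal payoffs V(N, i) = max(S_T - K, 0):
  V(2,0) = 97.669547; V(2,1) = 5.510000; V(2,2) = 0.000000
Backward induction: V(k, i) = exp(-r*dt) * [p * V(k+1, i) + (1-p) * V(k+1, i+1)]; then take max(V_cont, immediate exercise) for American.
  V(1,0) = exp(-r*dt) * [p*97.669547 + (1-p)*5.510000] = 46.475782; exercise = 44.589879; V(1,0) = max -> 46.475782
  V(1,1) = exp(-r*dt) * [p*5.510000 + (1-p)*0.000000] = 2.455245; exercise = 0.000000; V(1,1) = max -> 2.455245
  V(0,0) = exp(-r*dt) * [p*46.475782 + (1-p)*2.455245] = 22.026002; exercise = 5.510000; V(0,0) = max -> 22.026002

Answer: Price = V(0,0) = 22.0260


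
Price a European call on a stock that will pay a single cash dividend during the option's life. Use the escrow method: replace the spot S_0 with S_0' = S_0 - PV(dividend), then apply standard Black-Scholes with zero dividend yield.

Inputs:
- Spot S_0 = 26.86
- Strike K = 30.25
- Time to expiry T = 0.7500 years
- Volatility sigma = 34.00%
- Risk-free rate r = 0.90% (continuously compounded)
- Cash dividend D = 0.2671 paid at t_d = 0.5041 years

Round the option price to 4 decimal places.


PV(D) = D * exp(-r * t_d) = 0.2671 * 0.99547338 = 0.26589094
S_0' = S_0 - PV(D) = 26.8600 - 0.26589094 = 26.59410906
d1 = (ln(S_0'/K) + (r + sigma^2/2)*T) / (sigma*sqrt(T)) = -0.26730114
d2 = d1 - sigma*sqrt(T) = -0.56174978
exp(-rT) = 0.99327273
N(d1) = 0.39461865; N(d2) = 0.28714326
C = S_0' * N(d1) - K * exp(-rT) * N(d2) = 26.59410906 * 0.39461865 - 30.2500 * 0.99327273 * 0.28714326 = 1.8669

Answer: Price = 1.8669


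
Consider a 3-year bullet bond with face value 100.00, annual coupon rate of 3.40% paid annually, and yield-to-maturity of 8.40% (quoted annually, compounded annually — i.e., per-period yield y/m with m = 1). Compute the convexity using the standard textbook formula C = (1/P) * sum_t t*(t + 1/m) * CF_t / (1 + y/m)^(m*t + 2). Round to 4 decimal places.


Answer: Convexity = 9.7368

Derivation:
Coupon per period c = face * coupon_rate / m = 3.400000
Periods per year m = 1; per-period yield y/m = 0.084000
Number of cashflows N = 3
Cashflows (t years, CF_t, discount factor 1/(1+y/m)^(m*t), PV):
  t = 1.0000: CF_t = 3.400000, DF = 0.922509, PV = 3.136531
  t = 2.0000: CF_t = 3.400000, DF = 0.851023, PV = 2.893479
  t = 3.0000: CF_t = 103.400000, DF = 0.785077, PV = 81.176943
Price P = sum_t PV_t = 87.206953
Convexity numerator sum_t t*(t + 1/m) * CF_t / (1+y/m)^(m*t + 2):
  t = 1.0000: term = 5.338522
  t = 2.0000: term = 14.774508
  t = 3.0000: term = 829.001610
Convexity = (1/P) * sum = 849.114640 / 87.206953 = 9.736777


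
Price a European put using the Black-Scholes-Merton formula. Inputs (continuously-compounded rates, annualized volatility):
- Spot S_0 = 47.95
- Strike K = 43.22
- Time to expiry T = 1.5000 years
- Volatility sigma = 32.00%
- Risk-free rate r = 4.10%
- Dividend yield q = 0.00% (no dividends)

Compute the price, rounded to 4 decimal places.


d1 = (ln(S/K) + (r - q + 0.5*sigma^2) * T) / (sigma * sqrt(T)) = 0.61787218
d2 = d1 - sigma * sqrt(T) = 0.22595382
exp(-rT) = 0.94035295; exp(-qT) = 1.00000000
P = K * exp(-rT) * N(-d2) - S_0 * exp(-qT) * N(-d1)
N(-d1) = 0.26832980; N(-d2) = 0.41061867
P = 43.2200 * 0.94035295 * 0.41061867 - 47.9500 * 1.00000000 * 0.26832980 = 3.8220

Answer: Price = 3.8220


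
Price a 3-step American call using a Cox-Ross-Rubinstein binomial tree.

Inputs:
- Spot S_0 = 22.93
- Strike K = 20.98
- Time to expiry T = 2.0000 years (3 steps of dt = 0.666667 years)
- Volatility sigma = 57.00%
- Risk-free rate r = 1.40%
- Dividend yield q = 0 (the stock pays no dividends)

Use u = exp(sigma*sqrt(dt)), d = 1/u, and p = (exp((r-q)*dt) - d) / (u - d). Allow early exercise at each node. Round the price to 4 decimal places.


Answer: Price = V(0,0) = 8.5932

Derivation:
dt = T/N = 0.666667
u = exp(sigma*sqrt(dt)) = 1.592656; d = 1/u = 0.627882
p = (exp((r-q)*dt) - d) / (u - d) = 0.395424
Discount per step: exp(-r*dt) = 0.990710
Stock lattice S(k, i) with i counting down-moves:
  k=0: S(0,0) = 22.9300
  k=1: S(1,0) = 36.5196; S(1,1) = 14.3973
  k=2: S(2,0) = 58.1632; S(2,1) = 22.9300; S(2,2) = 9.0398
  k=3: S(3,0) = 92.6339; S(3,1) = 36.5196; S(3,2) = 14.3973; S(3,3) = 5.6759
Terminal payoffs V(N, i) = max(S_T - K, 0):
  V(3,0) = 71.653908; V(3,1) = 15.539602; V(3,2) = 0.000000; V(3,3) = 0.000000
Backward induction: V(k, i) = exp(-r*dt) * [p * V(k+1, i) + (1-p) * V(k+1, i+1)]; then take max(V_cont, immediate exercise) for American.
  V(2,0) = exp(-r*dt) * [p*71.653908 + (1-p)*15.539602] = 37.378064; exercise = 37.183162; V(2,0) = max -> 37.378064
  V(2,1) = exp(-r*dt) * [p*15.539602 + (1-p)*0.000000] = 6.087651; exercise = 1.950000; V(2,1) = max -> 6.087651
  V(2,2) = exp(-r*dt) * [p*0.000000 + (1-p)*0.000000] = 0.000000; exercise = 0.000000; V(2,2) = max -> 0.000000
  V(1,0) = exp(-r*dt) * [p*37.378064 + (1-p)*6.087651] = 18.289142; exercise = 15.539602; V(1,0) = max -> 18.289142
  V(1,1) = exp(-r*dt) * [p*6.087651 + (1-p)*0.000000] = 2.384842; exercise = 0.000000; V(1,1) = max -> 2.384842
  V(0,0) = exp(-r*dt) * [p*18.289142 + (1-p)*2.384842] = 8.593209; exercise = 1.950000; V(0,0) = max -> 8.593209


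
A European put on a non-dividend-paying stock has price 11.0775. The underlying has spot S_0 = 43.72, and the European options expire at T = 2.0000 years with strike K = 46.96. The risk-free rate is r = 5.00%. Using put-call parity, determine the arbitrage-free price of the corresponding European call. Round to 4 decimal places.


Put-call parity: C - P = S_0 * exp(-qT) - K * exp(-rT).
S_0 * exp(-qT) = 43.7200 * 1.00000000 = 43.72000000
K * exp(-rT) = 46.9600 * 0.90483742 = 42.49116515
C = P + S*exp(-qT) - K*exp(-rT)
C = 11.0775 + 43.72000000 - 42.49116515 = 12.3063

Answer: Call price = 12.3063


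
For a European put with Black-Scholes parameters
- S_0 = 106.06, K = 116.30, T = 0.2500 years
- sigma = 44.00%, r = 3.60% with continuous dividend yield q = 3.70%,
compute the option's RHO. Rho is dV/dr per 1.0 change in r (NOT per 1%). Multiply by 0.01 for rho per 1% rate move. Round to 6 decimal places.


d1 = -0.3100822173; d2 = -0.5300822173
phi(d1) = 0.3802166626; exp(-qT) = 0.9907926496; exp(-rT) = 0.9910403788
N(-d2) = 0.7019725361
Rho = -K*T*exp(-rT)*N(-d2) = -116.3000 * 0.2500 * 0.9910403788 * 0.7019725361 = -20.226987

Answer: Rho = -20.226987


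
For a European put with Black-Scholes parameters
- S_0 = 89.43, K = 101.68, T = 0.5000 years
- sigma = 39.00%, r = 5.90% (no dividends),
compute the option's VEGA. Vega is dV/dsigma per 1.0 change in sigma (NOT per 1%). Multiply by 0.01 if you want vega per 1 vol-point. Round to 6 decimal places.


d1 = -0.2206515126; d2 = -0.4964231572
phi(d1) = 0.3893478659; exp(-qT) = 1.0000000000; exp(-rT) = 0.9709308776
Vega = S * exp(-qT) * phi(d1) * sqrt(T) = 89.4300 * 1.0000000000 * 0.3893478659 * 0.7071067812 = 24.621019

Answer: Vega = 24.621019


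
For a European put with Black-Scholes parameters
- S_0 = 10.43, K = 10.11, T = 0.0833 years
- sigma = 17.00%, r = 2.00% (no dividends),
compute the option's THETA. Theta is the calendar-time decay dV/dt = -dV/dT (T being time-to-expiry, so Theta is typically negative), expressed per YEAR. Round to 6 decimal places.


Answer: Theta = -0.911042

Derivation:
d1 = 0.6935891337; d2 = 0.6445241767
phi(d1) = 0.3136519095; exp(-qT) = 1.0000000000; exp(-rT) = 0.9983353870
Theta = -S*exp(-qT)*phi(d1)*sigma/(2*sqrt(T)) + r*K*exp(-rT)*N(-d2) - q*S*exp(-qT)*N(-d1)
N(-d1) = 0.2439699551; N(-d2) = 0.2596177926; sqrt(T) = 0.2886173938
Term 1 = -10.4300 * 1.0000000000 * 0.3136519095 * 0.1700 / (2 * 0.2886173938) = -0.9634488646
Term 2 = 0.0200 * 10.1100 * 0.9983353870 * 0.2596177926 = 0.0524073343
Term 3 = 0 (no dividend yield, q = 0)
Theta = -0.9634488646 + (0.0524073343) + (0.0000000000) = -0.911042


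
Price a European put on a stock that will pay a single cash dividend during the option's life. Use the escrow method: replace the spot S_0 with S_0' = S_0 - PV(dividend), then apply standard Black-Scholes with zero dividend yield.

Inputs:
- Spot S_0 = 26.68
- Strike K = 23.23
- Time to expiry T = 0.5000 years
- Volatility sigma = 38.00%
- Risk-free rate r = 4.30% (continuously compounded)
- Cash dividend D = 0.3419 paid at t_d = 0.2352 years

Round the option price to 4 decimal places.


PV(D) = D * exp(-r * t_d) = 0.3419 * 0.98993737 = 0.33845959
S_0' = S_0 - PV(D) = 26.6800 - 0.33845959 = 26.34154041
d1 = (ln(S_0'/K) + (r + sigma^2/2)*T) / (sigma*sqrt(T)) = 0.68218175
d2 = d1 - sigma*sqrt(T) = 0.41348117
exp(-rT) = 0.97872948
N(-d1) = 0.24756202; N(-d2) = 0.33962706
P = K * exp(-rT) * N(-d2) - S_0' * N(-d1) = 23.2300 * 0.97872948 * 0.33962706 - 26.34154041 * 0.24756202 = 1.2006

Answer: Price = 1.2006


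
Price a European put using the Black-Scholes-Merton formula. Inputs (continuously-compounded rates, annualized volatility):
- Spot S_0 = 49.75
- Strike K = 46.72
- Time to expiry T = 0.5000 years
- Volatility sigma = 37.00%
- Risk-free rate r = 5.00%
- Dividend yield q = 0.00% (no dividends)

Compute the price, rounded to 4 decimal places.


Answer: Price = 3.1436

Derivation:
d1 = (ln(S/K) + (r - q + 0.5*sigma^2) * T) / (sigma * sqrt(T)) = 0.46654953
d2 = d1 - sigma * sqrt(T) = 0.20492002
exp(-rT) = 0.97530991; exp(-qT) = 1.00000000
P = K * exp(-rT) * N(-d2) - S_0 * exp(-qT) * N(-d1)
N(-d1) = 0.32041110; N(-d2) = 0.41881731
P = 46.7200 * 0.97530991 * 0.41881731 - 49.7500 * 1.00000000 * 0.32041110 = 3.1436


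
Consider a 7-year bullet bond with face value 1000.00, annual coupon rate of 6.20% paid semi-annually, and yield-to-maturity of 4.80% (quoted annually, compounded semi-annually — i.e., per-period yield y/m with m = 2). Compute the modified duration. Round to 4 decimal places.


Answer: Modified duration = 5.7025

Derivation:
Coupon per period c = face * coupon_rate / m = 31.000000
Periods per year m = 2; per-period yield y/m = 0.024000
Number of cashflows N = 14
Cashflows (t years, CF_t, discount factor 1/(1+y/m)^(m*t), PV):
  t = 0.5000: CF_t = 31.000000, DF = 0.976562, PV = 30.273438
  t = 1.0000: CF_t = 31.000000, DF = 0.953674, PV = 29.563904
  t = 1.5000: CF_t = 31.000000, DF = 0.931323, PV = 28.871000
  t = 2.0000: CF_t = 31.000000, DF = 0.909495, PV = 28.194336
  t = 2.5000: CF_t = 31.000000, DF = 0.888178, PV = 27.533531
  t = 3.0000: CF_t = 31.000000, DF = 0.867362, PV = 26.888214
  t = 3.5000: CF_t = 31.000000, DF = 0.847033, PV = 26.258021
  t = 4.0000: CF_t = 31.000000, DF = 0.827181, PV = 25.642599
  t = 4.5000: CF_t = 31.000000, DF = 0.807794, PV = 25.041601
  t = 5.0000: CF_t = 31.000000, DF = 0.788861, PV = 24.454688
  t = 5.5000: CF_t = 31.000000, DF = 0.770372, PV = 23.881531
  t = 6.0000: CF_t = 31.000000, DF = 0.752316, PV = 23.321808
  t = 6.5000: CF_t = 31.000000, DF = 0.734684, PV = 22.775203
  t = 7.0000: CF_t = 1031.000000, DF = 0.717465, PV = 739.706223
Price P = sum_t PV_t = 1082.406096
First compute Macaulay numerator sum_t t * PV_t:
  t * PV_t at t = 0.5000: 15.136719
  t * PV_t at t = 1.0000: 29.563904
  t * PV_t at t = 1.5000: 43.306500
  t * PV_t at t = 2.0000: 56.388672
  t * PV_t at t = 2.5000: 68.833828
  t * PV_t at t = 3.0000: 80.664642
  t * PV_t at t = 3.5000: 91.903075
  t * PV_t at t = 4.0000: 102.570396
  t * PV_t at t = 4.5000: 112.687203
  t * PV_t at t = 5.0000: 122.273440
  t * PV_t at t = 5.5000: 131.348422
  t * PV_t at t = 6.0000: 139.930848
  t * PV_t at t = 6.5000: 148.038820
  t * PV_t at t = 7.0000: 5177.943561
Macaulay duration D = 6320.590027 / 1082.406096 = 5.839389
Modified duration = D / (1 + y/m) = 5.839389 / (1 + 0.024000) = 5.702528


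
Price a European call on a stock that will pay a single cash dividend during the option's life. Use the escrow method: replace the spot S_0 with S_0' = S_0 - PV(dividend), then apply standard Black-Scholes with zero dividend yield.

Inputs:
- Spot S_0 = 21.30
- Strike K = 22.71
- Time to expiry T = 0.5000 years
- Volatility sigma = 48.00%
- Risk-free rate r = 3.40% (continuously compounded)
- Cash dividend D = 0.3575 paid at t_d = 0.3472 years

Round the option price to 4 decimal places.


Answer: Price = 2.2764

Derivation:
PV(D) = D * exp(-r * t_d) = 0.3575 * 0.98826460 = 0.35330460
S_0' = S_0 - PV(D) = 21.3000 - 0.35330460 = 20.94669540
d1 = (ln(S_0'/K) + (r + sigma^2/2)*T) / (sigma*sqrt(T)) = -0.01833899
d2 = d1 - sigma*sqrt(T) = -0.35775024
exp(-rT) = 0.98314368
N(d1) = 0.49268421; N(d2) = 0.36026511
C = S_0' * N(d1) - K * exp(-rT) * N(d2) = 20.94669540 * 0.49268421 - 22.7100 * 0.98314368 * 0.36026511 = 2.2764


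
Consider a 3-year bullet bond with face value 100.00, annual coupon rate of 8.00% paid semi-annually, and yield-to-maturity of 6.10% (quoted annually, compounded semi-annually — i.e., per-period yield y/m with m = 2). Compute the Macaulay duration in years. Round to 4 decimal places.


Answer: Macaulay duration = 2.7338 years

Derivation:
Coupon per period c = face * coupon_rate / m = 4.000000
Periods per year m = 2; per-period yield y/m = 0.030500
Number of cashflows N = 6
Cashflows (t years, CF_t, discount factor 1/(1+y/m)^(m*t), PV):
  t = 0.5000: CF_t = 4.000000, DF = 0.970403, PV = 3.881611
  t = 1.0000: CF_t = 4.000000, DF = 0.941681, PV = 3.766726
  t = 1.5000: CF_t = 4.000000, DF = 0.913810, PV = 3.655241
  t = 2.0000: CF_t = 4.000000, DF = 0.886764, PV = 3.547056
  t = 2.5000: CF_t = 4.000000, DF = 0.860518, PV = 3.442072
  t = 3.0000: CF_t = 104.000000, DF = 0.835049, PV = 86.845109
Price P = sum_t PV_t = 105.137814
Macaulay numerator sum_t t * PV_t:
  t * PV_t at t = 0.5000: 1.940805
  t * PV_t at t = 1.0000: 3.766726
  t * PV_t at t = 1.5000: 5.482861
  t * PV_t at t = 2.0000: 7.094111
  t * PV_t at t = 2.5000: 8.605181
  t * PV_t at t = 3.0000: 260.535326
Macaulay duration D = (sum_t t * PV_t) / P = 287.425011 / 105.137814 = 2.733793


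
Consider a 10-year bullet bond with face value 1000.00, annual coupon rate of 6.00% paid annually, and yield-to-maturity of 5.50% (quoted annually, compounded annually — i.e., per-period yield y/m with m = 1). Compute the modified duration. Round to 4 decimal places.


Answer: Modified duration = 7.4381

Derivation:
Coupon per period c = face * coupon_rate / m = 60.000000
Periods per year m = 1; per-period yield y/m = 0.055000
Number of cashflows N = 10
Cashflows (t years, CF_t, discount factor 1/(1+y/m)^(m*t), PV):
  t = 1.0000: CF_t = 60.000000, DF = 0.947867, PV = 56.872038
  t = 2.0000: CF_t = 60.000000, DF = 0.898452, PV = 53.907145
  t = 3.0000: CF_t = 60.000000, DF = 0.851614, PV = 51.096820
  t = 4.0000: CF_t = 60.000000, DF = 0.807217, PV = 48.433005
  t = 5.0000: CF_t = 60.000000, DF = 0.765134, PV = 45.908061
  t = 6.0000: CF_t = 60.000000, DF = 0.725246, PV = 43.514750
  t = 7.0000: CF_t = 60.000000, DF = 0.687437, PV = 41.246209
  t = 8.0000: CF_t = 60.000000, DF = 0.651599, PV = 39.095932
  t = 9.0000: CF_t = 60.000000, DF = 0.617629, PV = 37.057756
  t = 10.0000: CF_t = 1060.000000, DF = 0.585431, PV = 620.556414
Price P = sum_t PV_t = 1037.688129
First compute Macaulay numerator sum_t t * PV_t:
  t * PV_t at t = 1.0000: 56.872038
  t * PV_t at t = 2.0000: 107.814290
  t * PV_t at t = 3.0000: 153.290460
  t * PV_t at t = 4.0000: 193.732018
  t * PV_t at t = 5.0000: 229.540306
  t * PV_t at t = 6.0000: 261.088500
  t * PV_t at t = 7.0000: 288.723460
  t * PV_t at t = 8.0000: 312.767458
  t * PV_t at t = 9.0000: 333.519801
  t * PV_t at t = 10.0000: 6205.564142
Macaulay duration D = 8142.912472 / 1037.688129 = 7.847167
Modified duration = D / (1 + y/m) = 7.847167 / (1 + 0.055000) = 7.438073


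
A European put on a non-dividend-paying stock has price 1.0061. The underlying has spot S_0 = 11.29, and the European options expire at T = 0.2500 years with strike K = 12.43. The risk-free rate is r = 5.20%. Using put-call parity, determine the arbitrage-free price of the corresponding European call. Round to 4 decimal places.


Put-call parity: C - P = S_0 * exp(-qT) - K * exp(-rT).
S_0 * exp(-qT) = 11.2900 * 1.00000000 = 11.29000000
K * exp(-rT) = 12.4300 * 0.98708414 = 12.26945580
C = P + S*exp(-qT) - K*exp(-rT)
C = 1.0061 + 11.29000000 - 12.26945580 = 0.0266

Answer: Call price = 0.0266


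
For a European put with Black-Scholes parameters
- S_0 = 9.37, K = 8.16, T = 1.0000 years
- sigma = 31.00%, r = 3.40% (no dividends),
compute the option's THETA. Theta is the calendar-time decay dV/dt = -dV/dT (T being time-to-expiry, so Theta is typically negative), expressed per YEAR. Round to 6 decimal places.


Answer: Theta = -0.357756

Derivation:
d1 = 0.7107062170; d2 = 0.4007062170
phi(d1) = 0.3099047779; exp(-qT) = 1.0000000000; exp(-rT) = 0.9665715046
Theta = -S*exp(-qT)*phi(d1)*sigma/(2*sqrt(T)) + r*K*exp(-rT)*N(-d2) - q*S*exp(-qT)*N(-d1)
N(-d1) = 0.2386331531; N(-d2) = 0.3443182165; sqrt(T) = 1.0000000000
Term 1 = -9.3700 * 1.0000000000 * 0.3099047779 * 0.3100 / (2 * 1.0000000000) = -0.4500902042
Term 2 = 0.0340 * 8.1600 * 0.9665715046 * 0.3443182165 = 0.0923343005
Term 3 = 0 (no dividend yield, q = 0)
Theta = -0.4500902042 + (0.0923343005) + (0.0000000000) = -0.357756


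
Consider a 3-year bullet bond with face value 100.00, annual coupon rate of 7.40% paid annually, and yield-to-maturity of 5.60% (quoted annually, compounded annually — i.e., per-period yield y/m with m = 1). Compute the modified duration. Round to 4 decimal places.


Answer: Modified duration = 2.6544

Derivation:
Coupon per period c = face * coupon_rate / m = 7.400000
Periods per year m = 1; per-period yield y/m = 0.056000
Number of cashflows N = 3
Cashflows (t years, CF_t, discount factor 1/(1+y/m)^(m*t), PV):
  t = 1.0000: CF_t = 7.400000, DF = 0.946970, PV = 7.007576
  t = 2.0000: CF_t = 7.400000, DF = 0.896752, PV = 6.635962
  t = 3.0000: CF_t = 107.400000, DF = 0.849197, PV = 91.203715
Price P = sum_t PV_t = 104.847252
First compute Macaulay numerator sum_t t * PV_t:
  t * PV_t at t = 1.0000: 7.007576
  t * PV_t at t = 2.0000: 13.271924
  t * PV_t at t = 3.0000: 273.611144
Macaulay duration D = 293.890643 / 104.847252 = 2.803036
Modified duration = D / (1 + y/m) = 2.803036 / (1 + 0.056000) = 2.654390


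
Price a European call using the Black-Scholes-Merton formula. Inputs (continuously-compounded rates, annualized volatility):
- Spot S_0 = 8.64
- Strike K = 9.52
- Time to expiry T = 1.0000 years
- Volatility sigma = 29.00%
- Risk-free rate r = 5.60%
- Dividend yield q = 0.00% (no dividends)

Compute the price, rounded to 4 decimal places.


Answer: Price = 0.8462

Derivation:
d1 = (ln(S/K) + (r - q + 0.5*sigma^2) * T) / (sigma * sqrt(T)) = 0.00364736
d2 = d1 - sigma * sqrt(T) = -0.28635264
exp(-rT) = 0.94553914; exp(-qT) = 1.00000000
C = S_0 * exp(-qT) * N(d1) - K * exp(-rT) * N(d2)
N(d1) = 0.50145508; N(d2) = 0.38730402
C = 8.6400 * 1.00000000 * 0.50145508 - 9.5200 * 0.94553914 * 0.38730402 = 0.8462


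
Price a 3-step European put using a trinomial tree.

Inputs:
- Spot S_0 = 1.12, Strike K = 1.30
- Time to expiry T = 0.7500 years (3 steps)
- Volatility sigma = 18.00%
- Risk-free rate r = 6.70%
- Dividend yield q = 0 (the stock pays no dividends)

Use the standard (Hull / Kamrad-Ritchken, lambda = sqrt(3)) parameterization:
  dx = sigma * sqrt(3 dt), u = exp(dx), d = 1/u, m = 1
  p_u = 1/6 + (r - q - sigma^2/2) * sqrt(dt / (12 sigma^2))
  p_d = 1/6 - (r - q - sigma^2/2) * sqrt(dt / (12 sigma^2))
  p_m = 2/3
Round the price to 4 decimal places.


dt = T/N = 0.250000; dx = sigma*sqrt(3*dt) = 0.155885
u = exp(dx) = 1.168691; d = 1/u = 0.855658
p_u = 0.207402, p_m = 0.666667, p_d = 0.125931
Discount per step: exp(-r*dt) = 0.983390
Stock lattice S(k, j) with j the centered position index:
  k=0: S(0,+0) = 1.1200
  k=1: S(1,-1) = 0.9583; S(1,+0) = 1.1200; S(1,+1) = 1.3089
  k=2: S(2,-2) = 0.8200; S(2,-1) = 0.9583; S(2,+0) = 1.1200; S(2,+1) = 1.3089; S(2,+2) = 1.5297
  k=3: S(3,-3) = 0.7016; S(3,-2) = 0.8200; S(3,-1) = 0.9583; S(3,+0) = 1.1200; S(3,+1) = 1.3089; S(3,+2) = 1.5297; S(3,+3) = 1.7878
Terminal payoffs V(N, j) = max(K - S_T, 0):
  V(3,-3) = 0.598353; V(3,-2) = 0.479991; V(3,-1) = 0.341663; V(3,+0) = 0.180000; V(3,+1) = 0.000000; V(3,+2) = 0.000000; V(3,+3) = 0.000000
Backward induction: V(k, j) = exp(-r*dt) * [p_u * V(k+1, j+1) + p_m * V(k+1, j) + p_d * V(k+1, j-1)]
  V(2,-2) = exp(-r*dt) * [p_u*0.341663 + p_m*0.479991 + p_d*0.598353] = 0.458463
  V(2,-1) = exp(-r*dt) * [p_u*0.180000 + p_m*0.341663 + p_d*0.479991] = 0.320146
  V(2,+0) = exp(-r*dt) * [p_u*0.000000 + p_m*0.180000 + p_d*0.341663] = 0.160318
  V(2,+1) = exp(-r*dt) * [p_u*0.000000 + p_m*0.000000 + p_d*0.180000] = 0.022291
  V(2,+2) = exp(-r*dt) * [p_u*0.000000 + p_m*0.000000 + p_d*0.000000] = 0.000000
  V(1,-1) = exp(-r*dt) * [p_u*0.160318 + p_m*0.320146 + p_d*0.458463] = 0.299359
  V(1,+0) = exp(-r*dt) * [p_u*0.022291 + p_m*0.160318 + p_d*0.320146] = 0.149297
  V(1,+1) = exp(-r*dt) * [p_u*0.000000 + p_m*0.022291 + p_d*0.160318] = 0.034468
  V(0,+0) = exp(-r*dt) * [p_u*0.034468 + p_m*0.149297 + p_d*0.299359] = 0.141980

Answer: Price = V(0,0) = 0.1420
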